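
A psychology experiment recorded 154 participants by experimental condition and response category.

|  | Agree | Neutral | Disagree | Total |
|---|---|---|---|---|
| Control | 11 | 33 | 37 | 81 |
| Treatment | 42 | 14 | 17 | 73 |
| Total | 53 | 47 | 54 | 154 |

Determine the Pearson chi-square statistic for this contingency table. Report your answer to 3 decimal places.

Grand total N = 154.
Expected counts (row total × column total / N):
  Control, Agree: 81×53/154 = 27.87662
  Control, Neutral: 81×47/154 = 24.72078
  Control, Disagree: 81×54/154 = 28.40260
  Treatment, Agree: 73×53/154 = 25.12338
  Treatment, Neutral: 73×47/154 = 22.27922
  Treatment, Disagree: 73×54/154 = 25.59740
Contributions (O − E)²/E:
  (11 − 27.87662)²/27.87662 = 10.2172
  (33 − 24.72078)²/24.72078 = 2.7728
  (37 − 28.40260)²/28.40260 = 2.6024
  (42 − 25.12338)²/25.12338 = 11.3369
  (14 − 22.27922)²/22.27922 = 3.0767
  (17 − 25.59740)²/25.59740 = 2.8876
χ² = 10.2172 + 2.7728 + 2.6024 + 11.3369 + 3.0767 + 2.8876 = 32.894

32.894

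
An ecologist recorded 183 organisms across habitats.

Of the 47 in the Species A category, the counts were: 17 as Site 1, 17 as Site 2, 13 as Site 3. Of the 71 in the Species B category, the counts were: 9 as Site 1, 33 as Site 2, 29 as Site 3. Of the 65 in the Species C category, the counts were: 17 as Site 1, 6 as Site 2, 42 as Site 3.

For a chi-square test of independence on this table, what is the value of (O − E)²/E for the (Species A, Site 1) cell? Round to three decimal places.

3.212

Row total (Species A) = 47; column total (Site 1) = 43; N = 183.
Expected count E = 47 × 43 / 183 = 11.04372.
Contribution = (O − E)²/E = (17 − 11.04372)² / 11.04372 = 3.212.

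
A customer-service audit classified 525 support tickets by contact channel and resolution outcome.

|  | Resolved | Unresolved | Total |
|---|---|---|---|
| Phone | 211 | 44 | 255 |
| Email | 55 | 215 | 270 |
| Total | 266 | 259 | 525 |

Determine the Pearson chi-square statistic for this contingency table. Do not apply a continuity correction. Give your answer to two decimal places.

204.13

Grand total N = 525.
Expected counts (row total × column total / N):
  Phone, Resolved: 255×266/525 = 129.200
  Phone, Unresolved: 255×259/525 = 125.800
  Email, Resolved: 270×266/525 = 136.800
  Email, Unresolved: 270×259/525 = 133.200
Contributions (O − E)²/E:
  (211 − 129.200)²/129.200 = 51.7898
  (44 − 125.800)²/125.800 = 53.1895
  (55 − 136.800)²/136.800 = 48.9126
  (215 − 133.200)²/133.200 = 50.2345
χ² = 51.7898 + 53.1895 + 48.9126 + 50.2345 = 204.13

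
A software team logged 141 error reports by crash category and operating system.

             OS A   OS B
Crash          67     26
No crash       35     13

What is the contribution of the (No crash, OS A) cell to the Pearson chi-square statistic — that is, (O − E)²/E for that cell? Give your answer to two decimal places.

0.00

Row total (No crash) = 48; column total (OS A) = 102; N = 141.
Expected count E = 48 × 102 / 141 = 34.723.
Contribution = (O − E)²/E = (35 − 34.723)² / 34.723 = 0.00.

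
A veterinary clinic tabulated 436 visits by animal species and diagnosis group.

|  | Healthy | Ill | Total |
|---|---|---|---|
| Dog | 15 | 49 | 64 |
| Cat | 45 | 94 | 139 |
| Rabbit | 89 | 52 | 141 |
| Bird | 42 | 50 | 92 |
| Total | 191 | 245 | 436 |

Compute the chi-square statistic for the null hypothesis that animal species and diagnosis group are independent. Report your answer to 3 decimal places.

39.661

Grand total N = 436.
Expected counts (row total × column total / N):
  Dog, Healthy: 64×191/436 = 28.0367
  Dog, Ill: 64×245/436 = 35.9633
  Cat, Healthy: 139×191/436 = 60.8922
  Cat, Ill: 139×245/436 = 78.1078
  Rabbit, Healthy: 141×191/436 = 61.7683
  Rabbit, Ill: 141×245/436 = 79.2317
  Bird, Healthy: 92×191/436 = 40.3028
  Bird, Ill: 92×245/436 = 51.6972
Contributions (O − E)²/E:
  (15 − 28.0367)²/28.0367 = 6.0619
  (49 − 35.9633)²/35.9633 = 4.7258
  (45 − 60.8922)²/60.8922 = 4.1477
  (94 − 78.1078)²/78.1078 = 3.2335
  (89 − 61.7683)²/61.7683 = 12.0056
  (52 − 79.2317)²/79.2317 = 9.3595
  (42 − 40.3028)²/40.3028 = 0.0715
  (50 − 51.6972)²/51.6972 = 0.0557
χ² = 6.0619 + 4.7258 + 4.1477 + 3.2335 + 12.0056 + 9.3595 + 0.0715 + 0.0557 = 39.661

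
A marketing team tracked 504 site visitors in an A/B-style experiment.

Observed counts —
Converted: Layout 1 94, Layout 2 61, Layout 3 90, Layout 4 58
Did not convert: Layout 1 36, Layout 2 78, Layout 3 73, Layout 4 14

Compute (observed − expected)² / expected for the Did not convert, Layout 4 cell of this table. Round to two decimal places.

7.54

Row total (Did not convert) = 201; column total (Layout 4) = 72; N = 504.
Expected count E = 201 × 72 / 504 = 28.714.
Contribution = (O − E)²/E = (14 − 28.714)² / 28.714 = 7.54.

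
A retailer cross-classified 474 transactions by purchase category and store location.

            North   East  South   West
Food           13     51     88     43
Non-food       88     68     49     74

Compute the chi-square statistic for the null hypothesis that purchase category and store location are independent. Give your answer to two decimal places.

Row totals: 195, 279. Column totals: 101, 119, 137, 117. Grand total N = 474.
Expected counts (row total × column total / N):
  Food, North: 195×101/474 = 41.551
  Food, East: 195×119/474 = 48.956
  Food, South: 195×137/474 = 56.361
  Food, West: 195×117/474 = 48.133
  Non-food, North: 279×101/474 = 59.449
  Non-food, East: 279×119/474 = 70.044
  Non-food, South: 279×137/474 = 80.639
  Non-food, West: 279×117/474 = 68.867
Contributions (O − E)²/E:
  (13 − 41.551)²/41.551 = 19.6183
  (51 − 48.956)²/48.956 = 0.0853
  (88 − 56.361)²/56.361 = 17.7610
  (43 − 48.133)²/48.133 = 0.5474
  (88 − 59.449)²/59.449 = 13.7119
  (68 − 70.044)²/70.044 = 0.0596
  (49 − 80.639)²/80.639 = 12.4137
  (74 − 68.867)²/68.867 = 0.3826
χ² = 19.6183 + 0.0853 + 17.7610 + 0.5474 + 13.7119 + 0.0596 + 12.4137 + 0.3826 = 64.58

64.58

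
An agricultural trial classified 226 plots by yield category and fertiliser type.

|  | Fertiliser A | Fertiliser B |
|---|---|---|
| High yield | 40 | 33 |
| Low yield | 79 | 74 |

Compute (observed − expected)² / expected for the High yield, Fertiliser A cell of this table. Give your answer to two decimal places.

Row total (High yield) = 73; column total (Fertiliser A) = 119; N = 226.
Expected count E = 73 × 119 / 226 = 38.438.
Contribution = (O − E)²/E = (40 − 38.438)² / 38.438 = 0.06.

0.06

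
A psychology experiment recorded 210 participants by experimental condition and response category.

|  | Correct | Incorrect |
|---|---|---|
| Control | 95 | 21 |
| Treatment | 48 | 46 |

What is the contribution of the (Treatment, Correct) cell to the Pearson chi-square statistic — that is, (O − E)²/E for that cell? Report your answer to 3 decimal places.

Row total (Treatment) = 94; column total (Correct) = 143; N = 210.
Expected count E = 94 × 143 / 210 = 64.0095.
Contribution = (O − E)²/E = (48 − 64.0095)² / 64.0095 = 4.004.

4.004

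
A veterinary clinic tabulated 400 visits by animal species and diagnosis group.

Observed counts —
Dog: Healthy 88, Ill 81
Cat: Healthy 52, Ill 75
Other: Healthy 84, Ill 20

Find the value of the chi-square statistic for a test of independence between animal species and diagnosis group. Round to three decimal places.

Row totals: 169, 127, 104. Column totals: 224, 176. Grand total N = 400.
Expected counts (row total × column total / N):
  Dog, Healthy: 169×224/400 = 94.6400
  Dog, Ill: 169×176/400 = 74.3600
  Cat, Healthy: 127×224/400 = 71.1200
  Cat, Ill: 127×176/400 = 55.8800
  Other, Healthy: 104×224/400 = 58.2400
  Other, Ill: 104×176/400 = 45.7600
Contributions (O − E)²/E:
  (88 − 94.6400)²/94.6400 = 0.4659
  (81 − 74.3600)²/74.3600 = 0.5929
  (52 − 71.1200)²/71.1200 = 5.1402
  (75 − 55.8800)²/55.8800 = 6.5421
  (84 − 58.2400)²/58.2400 = 11.3938
  (20 − 45.7600)²/45.7600 = 14.5013
χ² = 0.4659 + 0.5929 + 5.1402 + 6.5421 + 11.3938 + 14.5013 = 38.636

38.636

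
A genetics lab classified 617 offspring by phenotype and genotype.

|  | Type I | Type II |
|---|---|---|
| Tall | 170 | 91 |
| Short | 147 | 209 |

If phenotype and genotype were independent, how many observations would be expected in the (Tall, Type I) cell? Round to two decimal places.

134.10

Row total (Tall) = 261; column total (Type I) = 317; grand total N = 617.
Expected count = (row total × column total) / N = 261 × 317 / 617 = 134.10.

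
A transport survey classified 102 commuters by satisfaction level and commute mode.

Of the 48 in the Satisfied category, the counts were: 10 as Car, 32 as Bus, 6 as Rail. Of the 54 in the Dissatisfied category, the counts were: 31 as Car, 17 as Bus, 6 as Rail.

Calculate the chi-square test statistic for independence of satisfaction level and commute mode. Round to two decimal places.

15.05

Row totals: 48, 54. Column totals: 41, 49, 12. Grand total N = 102.
Expected counts (row total × column total / N):
  Satisfied, Car: 48×41/102 = 19.294
  Satisfied, Bus: 48×49/102 = 23.059
  Satisfied, Rail: 48×12/102 = 5.647
  Dissatisfied, Car: 54×41/102 = 21.706
  Dissatisfied, Bus: 54×49/102 = 25.941
  Dissatisfied, Rail: 54×12/102 = 6.353
Contributions (O − E)²/E:
  (10 − 19.294)²/19.294 = 4.4770
  (32 − 23.059)²/23.059 = 3.4668
  (6 − 5.647)²/5.647 = 0.0221
  (31 − 21.706)²/21.706 = 3.9795
  (17 − 25.941)²/25.941 = 3.0817
  (6 − 6.353)²/6.353 = 0.0196
χ² = 4.4770 + 3.4668 + 0.0221 + 3.9795 + 3.0817 + 0.0196 = 15.05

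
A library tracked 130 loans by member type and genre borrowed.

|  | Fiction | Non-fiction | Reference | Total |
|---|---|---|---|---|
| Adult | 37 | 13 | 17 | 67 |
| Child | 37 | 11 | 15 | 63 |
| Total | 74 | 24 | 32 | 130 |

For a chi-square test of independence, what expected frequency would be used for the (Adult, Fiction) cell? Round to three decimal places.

Row total (Adult) = 67; column total (Fiction) = 74; grand total N = 130.
Expected count = (row total × column total) / N = 67 × 74 / 130 = 38.138.

38.138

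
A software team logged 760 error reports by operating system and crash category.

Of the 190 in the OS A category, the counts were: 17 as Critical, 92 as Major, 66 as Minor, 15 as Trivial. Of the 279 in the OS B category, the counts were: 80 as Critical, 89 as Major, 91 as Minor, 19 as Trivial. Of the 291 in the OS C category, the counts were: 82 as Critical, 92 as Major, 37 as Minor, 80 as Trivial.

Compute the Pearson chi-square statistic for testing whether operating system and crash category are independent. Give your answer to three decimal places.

Row totals: 190, 279, 291. Column totals: 179, 273, 194, 114. Grand total N = 760.
Expected counts (row total × column total / N):
  OS A, Critical: 190×179/760 = 44.7500
  OS A, Major: 190×273/760 = 68.2500
  OS A, Minor: 190×194/760 = 48.5000
  OS A, Trivial: 190×114/760 = 28.5000
  OS B, Critical: 279×179/760 = 65.7118
  OS B, Major: 279×273/760 = 100.2197
  OS B, Minor: 279×194/760 = 71.2184
  OS B, Trivial: 279×114/760 = 41.8500
  OS C, Critical: 291×179/760 = 68.5382
  OS C, Major: 291×273/760 = 104.5303
  OS C, Minor: 291×194/760 = 74.2816
  OS C, Trivial: 291×114/760 = 43.6500
Contributions (O − E)²/E:
  (17 − 44.7500)²/44.7500 = 17.2081
  (92 − 68.2500)²/68.2500 = 8.2647
  (66 − 48.5000)²/48.5000 = 6.3144
  (15 − 28.5000)²/28.5000 = 6.3947
  (80 − 65.7118)²/65.7118 = 3.1068
  (89 − 100.2197)²/100.2197 = 1.2561
  (91 − 71.2184)²/71.2184 = 5.4945
  (19 − 41.8500)²/41.8500 = 12.4760
  (82 − 68.5382)²/68.5382 = 2.6441
  (92 − 104.5303)²/104.5303 = 1.5020
  (37 − 74.2816)²/74.2816 = 18.7115
  (80 − 43.6500)²/43.6500 = 30.2708
χ² = 17.2081 + 8.2647 + 6.3144 + 6.3947 + 3.1068 + 1.2561 + 5.4945 + 12.4760 + 2.6441 + 1.5020 + 18.7115 + 30.2708 = 113.644

113.644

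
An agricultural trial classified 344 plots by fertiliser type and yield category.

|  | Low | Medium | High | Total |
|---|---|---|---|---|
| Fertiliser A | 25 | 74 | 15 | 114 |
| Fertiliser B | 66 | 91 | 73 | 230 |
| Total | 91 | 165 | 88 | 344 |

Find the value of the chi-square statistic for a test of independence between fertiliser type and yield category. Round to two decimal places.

21.82

Grand total N = 344.
Expected counts (row total × column total / N):
  Fertiliser A, Low: 114×91/344 = 30.157
  Fertiliser A, Medium: 114×165/344 = 54.680
  Fertiliser A, High: 114×88/344 = 29.163
  Fertiliser B, Low: 230×91/344 = 60.843
  Fertiliser B, Medium: 230×165/344 = 110.320
  Fertiliser B, High: 230×88/344 = 58.837
Contributions (O − E)²/E:
  (25 − 30.157)²/30.157 = 0.8819
  (74 − 54.680)²/54.680 = 6.8263
  (15 − 29.163)²/29.163 = 6.8783
  (66 − 60.843)²/60.843 = 0.4371
  (91 − 110.320)²/110.320 = 3.3835
  (73 − 58.837)²/58.837 = 3.4093
χ² = 0.8819 + 6.8263 + 6.8783 + 0.4371 + 3.3835 + 3.4093 = 21.82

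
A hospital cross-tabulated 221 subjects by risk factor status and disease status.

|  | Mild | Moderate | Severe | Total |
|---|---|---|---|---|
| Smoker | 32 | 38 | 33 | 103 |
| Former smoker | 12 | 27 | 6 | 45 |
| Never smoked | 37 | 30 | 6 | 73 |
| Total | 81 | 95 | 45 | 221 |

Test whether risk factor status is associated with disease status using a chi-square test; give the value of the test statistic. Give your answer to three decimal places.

Grand total N = 221.
Expected counts (row total × column total / N):
  Smoker, Mild: 103×81/221 = 37.7511
  Smoker, Moderate: 103×95/221 = 44.2760
  Smoker, Severe: 103×45/221 = 20.9729
  Former smoker, Mild: 45×81/221 = 16.4932
  Former smoker, Moderate: 45×95/221 = 19.3439
  Former smoker, Severe: 45×45/221 = 9.1629
  Never smoked, Mild: 73×81/221 = 26.7557
  Never smoked, Moderate: 73×95/221 = 31.3801
  Never smoked, Severe: 73×45/221 = 14.8643
Contributions (O − E)²/E:
  (32 − 37.7511)²/37.7511 = 0.8761
  (38 − 44.2760)²/44.2760 = 0.8896
  (33 − 20.9729)²/20.9729 = 6.8970
  (12 − 16.4932)²/16.4932 = 1.2241
  (27 − 19.3439)²/19.3439 = 3.0302
  (6 − 9.1629)²/9.1629 = 1.0918
  (37 − 26.7557)²/26.7557 = 3.9224
  (30 − 31.3801)²/31.3801 = 0.0607
  (6 − 14.8643)²/14.8643 = 5.2862
χ² = 0.8761 + 0.8896 + 6.8970 + 1.2241 + 3.0302 + 1.0918 + 3.9224 + 0.0607 + 5.2862 = 23.278

23.278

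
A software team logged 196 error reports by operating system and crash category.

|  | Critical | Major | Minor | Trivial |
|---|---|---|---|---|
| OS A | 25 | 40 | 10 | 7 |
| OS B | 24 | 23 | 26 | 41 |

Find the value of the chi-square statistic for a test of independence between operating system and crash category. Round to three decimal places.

Row totals: 82, 114. Column totals: 49, 63, 36, 48. Grand total N = 196.
Expected counts (row total × column total / N):
  OS A, Critical: 82×49/196 = 20.5000
  OS A, Major: 82×63/196 = 26.3571
  OS A, Minor: 82×36/196 = 15.0612
  OS A, Trivial: 82×48/196 = 20.0816
  OS B, Critical: 114×49/196 = 28.5000
  OS B, Major: 114×63/196 = 36.6429
  OS B, Minor: 114×36/196 = 20.9388
  OS B, Trivial: 114×48/196 = 27.9184
Contributions (O − E)²/E:
  (25 − 20.5000)²/20.5000 = 0.9878
  (40 − 26.3571)²/26.3571 = 7.0618
  (10 − 15.0612)²/15.0612 = 1.7008
  (7 − 20.0816)²/20.0816 = 8.5216
  (24 − 28.5000)²/28.5000 = 0.7105
  (23 − 36.6429)²/36.6429 = 5.0795
  (26 − 20.9388)²/20.9388 = 1.2234
  (41 − 27.9184)²/27.9184 = 6.1296
χ² = 0.9878 + 7.0618 + 1.7008 + 8.5216 + 0.7105 + 5.0795 + 1.2234 + 6.1296 = 31.415

31.415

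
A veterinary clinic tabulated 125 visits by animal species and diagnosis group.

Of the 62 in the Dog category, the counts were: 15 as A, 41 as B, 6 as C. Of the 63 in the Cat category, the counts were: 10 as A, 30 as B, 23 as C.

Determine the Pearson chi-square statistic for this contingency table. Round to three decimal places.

12.663

Row totals: 62, 63. Column totals: 25, 71, 29. Grand total N = 125.
Expected counts (row total × column total / N):
  Dog, A: 62×25/125 = 12.4000
  Dog, B: 62×71/125 = 35.2160
  Dog, C: 62×29/125 = 14.3840
  Cat, A: 63×25/125 = 12.6000
  Cat, B: 63×71/125 = 35.7840
  Cat, C: 63×29/125 = 14.6160
Contributions (O − E)²/E:
  (15 − 12.4000)²/12.4000 = 0.5452
  (41 − 35.2160)²/35.2160 = 0.9500
  (6 − 14.3840)²/14.3840 = 4.8868
  (10 − 12.6000)²/12.6000 = 0.5365
  (30 − 35.7840)²/35.7840 = 0.9349
  (23 − 14.6160)²/14.6160 = 4.8092
χ² = 0.5452 + 0.9500 + 4.8868 + 0.5365 + 0.9349 + 4.8092 = 12.663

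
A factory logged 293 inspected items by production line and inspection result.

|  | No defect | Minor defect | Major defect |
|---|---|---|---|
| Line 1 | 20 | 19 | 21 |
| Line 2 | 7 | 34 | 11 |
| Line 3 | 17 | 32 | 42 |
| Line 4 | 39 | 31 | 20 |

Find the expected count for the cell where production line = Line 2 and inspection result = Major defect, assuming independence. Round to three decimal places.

Row total (Line 2) = 52; column total (Major defect) = 94; grand total N = 293.
Expected count = (row total × column total) / N = 52 × 94 / 293 = 16.683.

16.683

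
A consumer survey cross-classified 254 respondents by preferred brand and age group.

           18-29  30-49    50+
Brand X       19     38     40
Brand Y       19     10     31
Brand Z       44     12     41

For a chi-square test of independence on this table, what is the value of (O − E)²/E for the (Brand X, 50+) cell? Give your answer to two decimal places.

0.18

Row total (Brand X) = 97; column total (50+) = 112; N = 254.
Expected count E = 97 × 112 / 254 = 42.772.
Contribution = (O − E)²/E = (40 − 42.772)² / 42.772 = 0.18.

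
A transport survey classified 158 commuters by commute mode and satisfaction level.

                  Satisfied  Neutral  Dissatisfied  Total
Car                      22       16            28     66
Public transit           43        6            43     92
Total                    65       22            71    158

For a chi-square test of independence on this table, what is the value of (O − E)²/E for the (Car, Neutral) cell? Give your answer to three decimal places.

Row total (Car) = 66; column total (Neutral) = 22; N = 158.
Expected count E = 66 × 22 / 158 = 9.1899.
Contribution = (O − E)²/E = (16 − 9.1899)² / 9.1899 = 5.047.

5.047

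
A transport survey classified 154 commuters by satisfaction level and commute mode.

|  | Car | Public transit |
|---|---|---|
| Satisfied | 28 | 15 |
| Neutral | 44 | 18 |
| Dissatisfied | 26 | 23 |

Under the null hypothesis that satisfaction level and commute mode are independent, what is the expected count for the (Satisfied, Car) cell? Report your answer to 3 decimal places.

Row total (Satisfied) = 43; column total (Car) = 98; grand total N = 154.
Expected count = (row total × column total) / N = 43 × 98 / 154 = 27.364.

27.364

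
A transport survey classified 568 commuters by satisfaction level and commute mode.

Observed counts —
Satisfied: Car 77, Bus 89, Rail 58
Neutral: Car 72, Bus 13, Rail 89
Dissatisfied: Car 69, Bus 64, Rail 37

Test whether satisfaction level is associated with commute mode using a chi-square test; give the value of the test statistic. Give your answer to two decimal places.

70.07

Row totals: 224, 174, 170. Column totals: 218, 166, 184. Grand total N = 568.
Expected counts (row total × column total / N):
  Satisfied, Car: 224×218/568 = 85.972
  Satisfied, Bus: 224×166/568 = 65.465
  Satisfied, Rail: 224×184/568 = 72.563
  Neutral, Car: 174×218/568 = 66.782
  Neutral, Bus: 174×166/568 = 50.852
  Neutral, Rail: 174×184/568 = 56.366
  Dissatisfied, Car: 170×218/568 = 65.246
  Dissatisfied, Bus: 170×166/568 = 49.683
  Dissatisfied, Rail: 170×184/568 = 55.070
Contributions (O − E)²/E:
  (77 − 85.972)²/85.972 = 0.9363
  (89 − 65.465)²/65.465 = 8.4610
  (58 − 72.563)²/72.563 = 2.9227
  (72 − 66.782)²/66.782 = 0.4077
  (13 − 50.852)²/50.852 = 28.1754
  (89 − 56.366)²/56.366 = 18.8940
  (69 − 65.246)²/65.246 = 0.2160
  (64 − 49.683)²/49.683 = 4.1257
  (37 − 55.070)²/55.070 = 5.9293
χ² = 0.9363 + 8.4610 + 2.9227 + 0.4077 + 28.1754 + 18.8940 + 0.2160 + 4.1257 + 5.9293 = 70.07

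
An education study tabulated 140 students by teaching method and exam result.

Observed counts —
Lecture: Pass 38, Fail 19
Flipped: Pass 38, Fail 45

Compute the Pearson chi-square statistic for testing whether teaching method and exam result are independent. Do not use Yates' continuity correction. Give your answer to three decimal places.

Row totals: 57, 83. Column totals: 76, 64. Grand total N = 140.
Expected counts (row total × column total / N):
  Lecture, Pass: 57×76/140 = 30.9429
  Lecture, Fail: 57×64/140 = 26.0571
  Flipped, Pass: 83×76/140 = 45.0571
  Flipped, Fail: 83×64/140 = 37.9429
Contributions (O − E)²/E:
  (38 − 30.9429)²/30.9429 = 1.6095
  (19 − 26.0571)²/26.0571 = 1.9113
  (38 − 45.0571)²/45.0571 = 1.1053
  (45 − 37.9429)²/37.9429 = 1.3126
χ² = 1.6095 + 1.9113 + 1.1053 + 1.3126 = 5.939

5.939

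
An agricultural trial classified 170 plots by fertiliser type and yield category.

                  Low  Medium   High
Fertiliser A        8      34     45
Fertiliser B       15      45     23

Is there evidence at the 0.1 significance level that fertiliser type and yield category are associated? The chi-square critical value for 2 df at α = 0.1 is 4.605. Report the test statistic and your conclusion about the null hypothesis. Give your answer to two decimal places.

Row totals: 87, 83. Column totals: 23, 79, 68. Grand total N = 170.
Expected counts (row total × column total / N):
  Fertiliser A, Low: 87×23/170 = 11.771
  Fertiliser A, Medium: 87×79/170 = 40.429
  Fertiliser A, High: 87×68/170 = 34.800
  Fertiliser B, Low: 83×23/170 = 11.229
  Fertiliser B, Medium: 83×79/170 = 38.571
  Fertiliser B, High: 83×68/170 = 33.200
Contributions (O − E)²/E:
  (8 − 11.771)²/11.771 = 1.2081
  (34 − 40.429)²/40.429 = 1.0223
  (45 − 34.800)²/34.800 = 2.9897
  (15 − 11.229)²/11.229 = 1.2664
  (45 − 38.571)²/38.571 = 1.0716
  (23 − 33.200)²/33.200 = 3.1337
χ² = 1.2081 + 1.0223 + 2.9897 + 1.2664 + 1.0716 + 3.1337 = 10.69
df = (2−1)(3−1) = 2. Since 10.69 > 4.605, reject the null hypothesis of independence at α = 0.1.

10.69; reject H₀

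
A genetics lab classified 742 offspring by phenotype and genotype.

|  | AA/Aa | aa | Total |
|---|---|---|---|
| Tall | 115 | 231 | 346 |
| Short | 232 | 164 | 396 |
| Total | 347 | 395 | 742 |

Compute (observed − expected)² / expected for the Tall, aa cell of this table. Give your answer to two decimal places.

Row total (Tall) = 346; column total (aa) = 395; N = 742.
Expected count E = 346 × 395 / 742 = 184.191.
Contribution = (O − E)²/E = (231 − 184.191)² / 184.191 = 11.90.

11.90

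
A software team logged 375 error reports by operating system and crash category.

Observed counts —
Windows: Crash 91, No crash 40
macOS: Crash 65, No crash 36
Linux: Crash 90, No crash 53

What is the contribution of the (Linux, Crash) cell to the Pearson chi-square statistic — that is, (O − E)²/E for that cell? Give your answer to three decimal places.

0.155

Row total (Linux) = 143; column total (Crash) = 246; N = 375.
Expected count E = 143 × 246 / 375 = 93.8080.
Contribution = (O − E)²/E = (90 − 93.8080)² / 93.8080 = 0.155.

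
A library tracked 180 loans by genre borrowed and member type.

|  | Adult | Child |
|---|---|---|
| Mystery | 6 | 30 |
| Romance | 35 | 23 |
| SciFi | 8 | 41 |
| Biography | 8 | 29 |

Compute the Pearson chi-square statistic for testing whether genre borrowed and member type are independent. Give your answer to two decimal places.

32.84

Row totals: 36, 58, 49, 37. Column totals: 57, 123. Grand total N = 180.
Expected counts (row total × column total / N):
  Mystery, Adult: 36×57/180 = 11.400
  Mystery, Child: 36×123/180 = 24.600
  Romance, Adult: 58×57/180 = 18.367
  Romance, Child: 58×123/180 = 39.633
  SciFi, Adult: 49×57/180 = 15.517
  SciFi, Child: 49×123/180 = 33.483
  Biography, Adult: 37×57/180 = 11.717
  Biography, Child: 37×123/180 = 25.283
Contributions (O − E)²/E:
  (6 − 11.400)²/11.400 = 2.5579
  (30 − 24.600)²/24.600 = 1.1854
  (35 − 18.367)²/18.367 = 15.0627
  (23 − 39.633)²/39.633 = 6.9805
  (8 − 15.517)²/15.517 = 3.6415
  (41 − 33.483)²/33.483 = 1.6876
  (8 − 11.717)²/11.717 = 1.1791
  (29 − 25.283)²/25.283 = 0.5465
χ² = 2.5579 + 1.1854 + 15.0627 + 6.9805 + 3.6415 + 1.6876 + 1.1791 + 0.5465 = 32.84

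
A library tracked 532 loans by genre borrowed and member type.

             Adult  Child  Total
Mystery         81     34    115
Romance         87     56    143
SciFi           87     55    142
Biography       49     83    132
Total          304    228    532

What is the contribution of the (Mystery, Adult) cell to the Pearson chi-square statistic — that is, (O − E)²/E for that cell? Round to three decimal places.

3.556

Row total (Mystery) = 115; column total (Adult) = 304; N = 532.
Expected count E = 115 × 304 / 532 = 65.7143.
Contribution = (O − E)²/E = (81 − 65.7143)² / 65.7143 = 3.556.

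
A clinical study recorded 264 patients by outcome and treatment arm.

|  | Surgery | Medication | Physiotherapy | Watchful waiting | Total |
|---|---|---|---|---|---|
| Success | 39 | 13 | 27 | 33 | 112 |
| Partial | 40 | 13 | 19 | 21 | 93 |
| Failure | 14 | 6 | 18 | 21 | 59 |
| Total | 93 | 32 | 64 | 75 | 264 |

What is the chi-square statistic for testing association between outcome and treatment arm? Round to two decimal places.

8.04

Grand total N = 264.
Expected counts (row total × column total / N):
  Success, Surgery: 112×93/264 = 39.455
  Success, Medication: 112×32/264 = 13.576
  Success, Physiotherapy: 112×64/264 = 27.152
  Success, Watchful waiting: 112×75/264 = 31.818
  Partial, Surgery: 93×93/264 = 32.761
  Partial, Medication: 93×32/264 = 11.273
  Partial, Physiotherapy: 93×64/264 = 22.545
  Partial, Watchful waiting: 93×75/264 = 26.420
  Failure, Surgery: 59×93/264 = 20.784
  Failure, Medication: 59×32/264 = 7.152
  Failure, Physiotherapy: 59×64/264 = 14.303
  Failure, Watchful waiting: 59×75/264 = 16.761
Contributions (O − E)²/E:
  (39 − 39.455)²/39.455 = 0.0052
  (13 − 13.576)²/13.576 = 0.0244
  (27 − 27.152)²/27.152 = 0.0009
  (33 − 31.818)²/31.818 = 0.0439
  (40 − 32.761)²/32.761 = 1.5996
  (13 − 11.273)²/11.273 = 0.2646
  (19 − 22.545)²/22.545 = 0.5574
  (21 − 26.420)²/26.420 = 1.1119
  (14 − 20.784)²/20.784 = 2.2143
  (6 − 7.152)²/7.152 = 0.1856
  (18 − 14.303)²/14.303 = 0.9556
  (21 − 16.761)²/16.761 = 1.0721
χ² = 0.0052 + 0.0244 + 0.0009 + 0.0439 + 1.5996 + 0.2646 + 0.5574 + 1.1119 + 2.2143 + 0.1856 + 0.9556 + 1.0721 = 8.04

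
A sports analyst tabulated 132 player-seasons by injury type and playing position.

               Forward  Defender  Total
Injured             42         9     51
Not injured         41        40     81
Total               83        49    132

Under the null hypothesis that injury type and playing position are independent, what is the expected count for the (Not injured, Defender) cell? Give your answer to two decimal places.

Row total (Not injured) = 81; column total (Defender) = 49; grand total N = 132.
Expected count = (row total × column total) / N = 81 × 49 / 132 = 30.07.

30.07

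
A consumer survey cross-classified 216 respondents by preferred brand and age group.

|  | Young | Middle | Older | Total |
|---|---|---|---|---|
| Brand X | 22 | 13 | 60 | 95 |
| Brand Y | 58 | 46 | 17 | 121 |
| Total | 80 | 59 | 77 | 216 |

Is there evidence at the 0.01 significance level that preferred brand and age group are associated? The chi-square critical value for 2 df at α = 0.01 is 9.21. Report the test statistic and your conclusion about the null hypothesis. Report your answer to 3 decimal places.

Grand total N = 216.
Expected counts (row total × column total / N):
  Brand X, Young: 95×80/216 = 35.1852
  Brand X, Middle: 95×59/216 = 25.9491
  Brand X, Older: 95×77/216 = 33.8657
  Brand Y, Young: 121×80/216 = 44.8148
  Brand Y, Middle: 121×59/216 = 33.0509
  Brand Y, Older: 121×77/216 = 43.1343
Contributions (O − E)²/E:
  (22 − 35.1852)²/35.1852 = 4.9410
  (13 − 25.9491)²/25.9491 = 6.4618
  (60 − 33.8657)²/33.8657 = 20.1679
  (58 − 44.8148)²/44.8148 = 3.8793
  (46 − 33.0509)²/33.0509 = 5.0734
  (17 − 43.1343)²/43.1343 = 15.8343
χ² = 4.9410 + 6.4618 + 20.1679 + 3.8793 + 5.0734 + 15.8343 = 56.358
df = (2−1)(3−1) = 2. Since 56.358 > 9.21, reject the null hypothesis of independence at α = 0.01.

56.358; reject H₀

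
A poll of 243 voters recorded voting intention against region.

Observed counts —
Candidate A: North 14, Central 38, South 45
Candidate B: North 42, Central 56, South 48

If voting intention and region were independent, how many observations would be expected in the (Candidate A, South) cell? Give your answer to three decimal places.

37.123

Row total (Candidate A) = 97; column total (South) = 93; grand total N = 243.
Expected count = (row total × column total) / N = 97 × 93 / 243 = 37.123.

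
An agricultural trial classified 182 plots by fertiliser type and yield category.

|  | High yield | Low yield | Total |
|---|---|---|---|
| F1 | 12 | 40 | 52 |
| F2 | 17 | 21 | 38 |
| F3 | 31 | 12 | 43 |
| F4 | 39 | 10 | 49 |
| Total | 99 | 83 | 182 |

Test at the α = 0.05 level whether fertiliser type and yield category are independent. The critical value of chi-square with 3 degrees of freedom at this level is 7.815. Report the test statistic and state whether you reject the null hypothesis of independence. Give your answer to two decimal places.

39.96; reject H₀

Grand total N = 182.
Expected counts (row total × column total / N):
  F1, High yield: 52×99/182 = 28.286
  F1, Low yield: 52×83/182 = 23.714
  F2, High yield: 38×99/182 = 20.670
  F2, Low yield: 38×83/182 = 17.330
  F3, High yield: 43×99/182 = 23.390
  F3, Low yield: 43×83/182 = 19.610
  F4, High yield: 49×99/182 = 26.654
  F4, Low yield: 49×83/182 = 22.346
Contributions (O − E)²/E:
  (12 − 28.286)²/28.286 = 9.3769
  (40 − 23.714)²/23.714 = 11.1847
  (17 − 20.670)²/20.670 = 0.6516
  (21 − 17.330)²/17.330 = 0.7772
  (31 − 23.390)²/23.390 = 2.4759
  (12 − 19.610)²/19.610 = 2.9532
  (39 − 26.654)²/26.654 = 5.7186
  (10 − 22.346)²/22.346 = 6.8211
χ² = 9.3769 + 11.1847 + 0.6516 + 0.7772 + 2.4759 + 2.9532 + 5.7186 + 6.8211 = 39.96
df = (4−1)(2−1) = 3. Since 39.96 > 7.815, reject the null hypothesis of independence at α = 0.05.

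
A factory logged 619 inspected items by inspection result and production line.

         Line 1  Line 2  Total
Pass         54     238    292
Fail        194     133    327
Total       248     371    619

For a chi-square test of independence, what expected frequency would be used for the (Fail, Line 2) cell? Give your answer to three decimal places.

Row total (Fail) = 327; column total (Line 2) = 371; grand total N = 619.
Expected count = (row total × column total) / N = 327 × 371 / 619 = 195.989.

195.989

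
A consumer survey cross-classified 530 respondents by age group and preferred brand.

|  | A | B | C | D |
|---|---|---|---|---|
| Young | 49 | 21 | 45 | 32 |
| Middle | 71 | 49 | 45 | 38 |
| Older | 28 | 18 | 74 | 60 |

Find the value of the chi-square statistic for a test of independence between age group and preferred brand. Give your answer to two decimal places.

47.17

Row totals: 147, 203, 180. Column totals: 148, 88, 164, 130. Grand total N = 530.
Expected counts (row total × column total / N):
  Young, A: 147×148/530 = 41.049
  Young, B: 147×88/530 = 24.408
  Young, C: 147×164/530 = 45.487
  Young, D: 147×130/530 = 36.057
  Middle, A: 203×148/530 = 56.687
  Middle, B: 203×88/530 = 33.706
  Middle, C: 203×164/530 = 62.815
  Middle, D: 203×130/530 = 49.792
  Older, A: 180×148/530 = 50.264
  Older, B: 180×88/530 = 29.887
  Older, C: 180×164/530 = 55.698
  Older, D: 180×130/530 = 44.151
Contributions (O − E)²/E:
  (49 − 41.049)²/41.049 = 1.5401
  (21 − 24.408)²/24.408 = 0.4758
  (45 − 45.487)²/45.487 = 0.0052
  (32 − 36.057)²/36.057 = 0.4565
  (71 − 56.687)²/56.687 = 3.6139
  (49 − 33.706)²/33.706 = 6.9396
  (45 − 62.815)²/62.815 = 5.0525
  (38 − 49.792)²/49.792 = 2.7926
  (28 − 50.264)²/50.264 = 9.8616
  (18 − 29.887)²/29.887 = 4.7278
  (74 − 55.698)²/55.698 = 6.0139
  (60 − 44.151)²/44.151 = 5.6894
χ² = 1.5401 + 0.4758 + 0.0052 + 0.4565 + 3.6139 + 6.9396 + 5.0525 + 2.7926 + 9.8616 + 4.7278 + 6.0139 + 5.6894 = 47.17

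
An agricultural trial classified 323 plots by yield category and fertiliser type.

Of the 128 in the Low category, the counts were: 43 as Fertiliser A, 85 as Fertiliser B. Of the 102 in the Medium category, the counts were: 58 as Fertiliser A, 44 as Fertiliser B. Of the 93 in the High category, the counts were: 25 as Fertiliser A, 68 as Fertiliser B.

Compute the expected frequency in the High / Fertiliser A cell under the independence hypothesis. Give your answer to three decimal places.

Row total (High) = 93; column total (Fertiliser A) = 126; grand total N = 323.
Expected count = (row total × column total) / N = 93 × 126 / 323 = 36.279.

36.279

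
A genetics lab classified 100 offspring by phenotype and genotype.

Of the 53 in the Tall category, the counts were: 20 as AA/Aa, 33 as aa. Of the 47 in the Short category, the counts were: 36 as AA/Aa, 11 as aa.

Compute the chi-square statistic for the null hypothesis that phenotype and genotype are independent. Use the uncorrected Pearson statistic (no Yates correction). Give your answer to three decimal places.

15.266

Row totals: 53, 47. Column totals: 56, 44. Grand total N = 100.
Expected counts (row total × column total / N):
  Tall, AA/Aa: 53×56/100 = 29.6800
  Tall, aa: 53×44/100 = 23.3200
  Short, AA/Aa: 47×56/100 = 26.3200
  Short, aa: 47×44/100 = 20.6800
Contributions (O − E)²/E:
  (20 − 29.6800)²/29.6800 = 3.1571
  (33 − 23.3200)²/23.3200 = 4.0181
  (36 − 26.3200)²/26.3200 = 3.5601
  (11 − 20.6800)²/20.6800 = 4.5311
χ² = 3.1571 + 4.0181 + 3.5601 + 4.5311 = 15.266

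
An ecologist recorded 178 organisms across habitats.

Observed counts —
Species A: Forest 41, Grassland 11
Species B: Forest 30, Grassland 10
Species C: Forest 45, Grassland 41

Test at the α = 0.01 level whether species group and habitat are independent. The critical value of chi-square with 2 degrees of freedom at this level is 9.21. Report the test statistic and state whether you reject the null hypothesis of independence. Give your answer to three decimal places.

12.238; reject H₀

Row totals: 52, 40, 86. Column totals: 116, 62. Grand total N = 178.
Expected counts (row total × column total / N):
  Species A, Forest: 52×116/178 = 33.8876
  Species A, Grassland: 52×62/178 = 18.1124
  Species B, Forest: 40×116/178 = 26.0674
  Species B, Grassland: 40×62/178 = 13.9326
  Species C, Forest: 86×116/178 = 56.0449
  Species C, Grassland: 86×62/178 = 29.9551
Contributions (O − E)²/E:
  (41 − 33.8876)²/33.8876 = 1.4928
  (11 − 18.1124)²/18.1124 = 2.7929
  (30 − 26.0674)²/26.0674 = 0.5933
  (10 − 13.9326)²/13.9326 = 1.1100
  (45 − 56.0449)²/56.0449 = 2.1766
  (41 − 29.9551)²/29.9551 = 4.0724
χ² = 1.4928 + 2.7929 + 0.5933 + 1.1100 + 2.1766 + 4.0724 = 12.238
df = (3−1)(2−1) = 2. Since 12.238 > 9.21, reject the null hypothesis of independence at α = 0.01.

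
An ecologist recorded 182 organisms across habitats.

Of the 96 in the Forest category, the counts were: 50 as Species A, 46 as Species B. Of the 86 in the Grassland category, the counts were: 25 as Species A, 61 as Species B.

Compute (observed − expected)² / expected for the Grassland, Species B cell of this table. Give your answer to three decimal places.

Row total (Grassland) = 86; column total (Species B) = 107; N = 182.
Expected count E = 86 × 107 / 182 = 50.5604.
Contribution = (O − E)²/E = (61 − 50.5604)² / 50.5604 = 2.156.

2.156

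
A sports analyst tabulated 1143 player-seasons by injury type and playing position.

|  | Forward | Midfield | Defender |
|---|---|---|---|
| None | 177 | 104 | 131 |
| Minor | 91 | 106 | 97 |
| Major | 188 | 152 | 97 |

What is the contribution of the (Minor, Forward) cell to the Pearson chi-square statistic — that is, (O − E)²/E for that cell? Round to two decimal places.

5.89

Row total (Minor) = 294; column total (Forward) = 456; N = 1143.
Expected count E = 294 × 456 / 1143 = 117.291.
Contribution = (O − E)²/E = (91 − 117.291)² / 117.291 = 5.89.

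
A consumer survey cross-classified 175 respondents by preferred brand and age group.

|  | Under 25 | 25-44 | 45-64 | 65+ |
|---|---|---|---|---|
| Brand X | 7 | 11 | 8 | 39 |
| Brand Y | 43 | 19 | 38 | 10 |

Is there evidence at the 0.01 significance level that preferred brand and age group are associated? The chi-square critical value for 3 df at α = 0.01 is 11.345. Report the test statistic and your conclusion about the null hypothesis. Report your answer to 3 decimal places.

56.978; reject H₀

Row totals: 65, 110. Column totals: 50, 30, 46, 49. Grand total N = 175.
Expected counts (row total × column total / N):
  Brand X, Under 25: 65×50/175 = 18.5714
  Brand X, 25-44: 65×30/175 = 11.1429
  Brand X, 45-64: 65×46/175 = 17.0857
  Brand X, 65+: 65×49/175 = 18.2000
  Brand Y, Under 25: 110×50/175 = 31.4286
  Brand Y, 25-44: 110×30/175 = 18.8571
  Brand Y, 45-64: 110×46/175 = 28.9143
  Brand Y, 65+: 110×49/175 = 30.8000
Contributions (O − E)²/E:
  (7 − 18.5714)²/18.5714 = 7.2099
  (11 − 11.1429)²/11.1429 = 0.0018
  (8 − 17.0857)²/17.0857 = 4.8315
  (39 − 18.2000)²/18.2000 = 23.7714
  (43 − 31.4286)²/31.4286 = 4.2604
  (19 − 18.8571)²/18.8571 = 0.0011
  (38 − 28.9143)²/28.9143 = 2.8550
  (10 − 30.8000)²/30.8000 = 14.0468
χ² = 7.2099 + 0.0018 + 4.8315 + 23.7714 + 4.2604 + 0.0011 + 2.8550 + 14.0468 = 56.978
df = (2−1)(4−1) = 3. Since 56.978 > 11.345, reject the null hypothesis of independence at α = 0.01.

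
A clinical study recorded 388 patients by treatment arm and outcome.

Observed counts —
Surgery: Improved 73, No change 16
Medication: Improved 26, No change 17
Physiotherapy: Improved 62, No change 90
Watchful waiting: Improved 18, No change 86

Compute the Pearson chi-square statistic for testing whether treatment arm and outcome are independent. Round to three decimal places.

Row totals: 89, 43, 152, 104. Column totals: 179, 209. Grand total N = 388.
Expected counts (row total × column total / N):
  Surgery, Improved: 89×179/388 = 41.0593
  Surgery, No change: 89×209/388 = 47.9407
  Medication, Improved: 43×179/388 = 19.8376
  Medication, No change: 43×209/388 = 23.1624
  Physiotherapy, Improved: 152×179/388 = 70.1237
  Physiotherapy, No change: 152×209/388 = 81.8763
  Watchful waiting, Improved: 104×179/388 = 47.9794
  Watchful waiting, No change: 104×209/388 = 56.0206
Contributions (O − E)²/E:
  (73 − 41.0593)²/41.0593 = 24.8472
  (16 − 47.9407)²/47.9407 = 21.2806
  (26 − 19.8376)²/19.8376 = 1.9143
  (17 − 23.1624)²/23.1624 = 1.6395
  (62 − 70.1237)²/70.1237 = 0.9411
  (90 − 81.8763)²/81.8763 = 0.8060
  (18 − 47.9794)²/47.9794 = 18.7323
  (86 − 56.0206)²/56.0206 = 16.0435
χ² = 24.8472 + 21.2806 + 1.9143 + 1.6395 + 0.9411 + 0.8060 + 18.7323 + 16.0435 = 86.205

86.205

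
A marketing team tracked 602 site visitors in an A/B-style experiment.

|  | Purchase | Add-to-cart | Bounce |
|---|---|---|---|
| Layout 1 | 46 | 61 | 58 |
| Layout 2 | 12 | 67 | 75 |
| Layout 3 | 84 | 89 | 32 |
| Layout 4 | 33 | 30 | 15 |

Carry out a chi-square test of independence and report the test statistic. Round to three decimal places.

Row totals: 165, 154, 205, 78. Column totals: 175, 247, 180. Grand total N = 602.
Expected counts (row total × column total / N):
  Layout 1, Purchase: 165×175/602 = 47.9651
  Layout 1, Add-to-cart: 165×247/602 = 67.6993
  Layout 1, Bounce: 165×180/602 = 49.3355
  Layout 2, Purchase: 154×175/602 = 44.7674
  Layout 2, Add-to-cart: 154×247/602 = 63.1860
  Layout 2, Bounce: 154×180/602 = 46.0465
  Layout 3, Purchase: 205×175/602 = 59.5930
  Layout 3, Add-to-cart: 205×247/602 = 84.1113
  Layout 3, Bounce: 205×180/602 = 61.2957
  Layout 4, Purchase: 78×175/602 = 22.6744
  Layout 4, Add-to-cart: 78×247/602 = 32.0033
  Layout 4, Bounce: 78×180/602 = 23.3223
Contributions (O − E)²/E:
  (46 − 47.9651)²/47.9651 = 0.0805
  (61 − 67.6993)²/67.6993 = 0.6629
  (58 − 49.3355)²/49.3355 = 1.5217
  (12 − 44.7674)²/44.7674 = 23.9840
  (67 − 63.1860)²/63.1860 = 0.2302
  (75 − 46.0465)²/46.0465 = 18.2056
  (84 − 59.5930)²/59.5930 = 9.9962
  (89 − 84.1113)²/84.1113 = 0.2841
  (32 − 61.2957)²/61.2957 = 14.0016
  (33 − 22.6744)²/22.6744 = 4.7021
  (30 − 32.0033)²/32.0033 = 0.1254
  (15 − 23.3223)²/23.3223 = 2.9697
χ² = 0.0805 + 0.6629 + 1.5217 + 23.9840 + 0.2302 + 18.2056 + 9.9962 + 0.2841 + 14.0016 + 4.7021 + 0.1254 + 2.9697 = 76.764

76.764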